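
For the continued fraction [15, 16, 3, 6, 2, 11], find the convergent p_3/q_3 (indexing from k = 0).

4669/310

Using pₖ = aₖpₖ₋₁ + pₖ₋₂, qₖ = aₖqₖ₋₁ + qₖ₋₂ (with p₋₁=1, p₋₂=0, q₋₁=0, q₋₂=1):
  k=0: a=15, p=15, q=1
  k=1: a=16, p=241, q=16
  k=2: a=3, p=738, q=49
  k=3: a=6, p=4669, q=310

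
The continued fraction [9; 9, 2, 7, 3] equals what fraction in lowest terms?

Using pₖ = aₖpₖ₋₁ + pₖ₋₂ and qₖ = aₖqₖ₋₁ + qₖ₋₂:
  k=0: a=9, p=9, q=1
  k=1: a=9, p=82, q=9
  k=2: a=2, p=173, q=19
  k=3: a=7, p=1293, q=142
  k=4: a=3, p=4052, q=445

4052/445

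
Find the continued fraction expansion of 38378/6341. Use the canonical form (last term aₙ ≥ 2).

[6; 19, 10, 16, 2]

38378 = 6·6341 + 332
6341 = 19·332 + 33
332 = 10·33 + 2
33 = 16·2 + 1
2 = 2·1 + 0  (stop)
So 38378/6341 = [6; 19, 10, 16, 2].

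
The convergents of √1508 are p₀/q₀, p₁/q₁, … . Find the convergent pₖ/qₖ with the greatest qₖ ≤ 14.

233/6

√1508 = [38; 1, 4, 1, 76, …] (period length 4).
Convergents:
  p_0/q_0 = 38/1
  p_1/q_1 = 39/1
  p_2/q_2 = 194/5
  p_3/q_3 = 233/6
  p_4/q_4 = 17902/461
q_3 = 6 ≤ 14 < 461 = q_4, so the answer is 233/6.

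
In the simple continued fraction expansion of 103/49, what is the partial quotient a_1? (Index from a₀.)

9

103 = 2·49 + 5   →  a_0 = 2
49 = 9·5 + 4   →  a_1 = 9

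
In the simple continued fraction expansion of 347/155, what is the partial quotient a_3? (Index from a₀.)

3

347 = 2·155 + 37   →  a_0 = 2
155 = 4·37 + 7   →  a_1 = 4
37 = 5·7 + 2   →  a_2 = 5
7 = 3·2 + 1   →  a_3 = 3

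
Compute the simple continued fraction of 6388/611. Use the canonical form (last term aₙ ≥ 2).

[10; 2, 5, 18, 3]

6388 = 10*611 + 278
611 = 2*278 + 55
278 = 5*55 + 3
55 = 18*3 + 1
3 = 3*1 + 0  (stop)
So 6388/611 = [10; 2, 5, 18, 3].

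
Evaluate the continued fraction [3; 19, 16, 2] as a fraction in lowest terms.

1920/629

Using pₖ = aₖpₖ₋₁ + pₖ₋₂ and qₖ = aₖqₖ₋₁ + qₖ₋₂:
  k=0: a=3, p=3, q=1
  k=1: a=19, p=58, q=19
  k=2: a=16, p=931, q=305
  k=3: a=2, p=1920, q=629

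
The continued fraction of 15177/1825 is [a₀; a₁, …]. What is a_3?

7

15177 = 8·1825 + 577   →  a_0 = 8
1825 = 3·577 + 94   →  a_1 = 3
577 = 6·94 + 13   →  a_2 = 6
94 = 7·13 + 3   →  a_3 = 7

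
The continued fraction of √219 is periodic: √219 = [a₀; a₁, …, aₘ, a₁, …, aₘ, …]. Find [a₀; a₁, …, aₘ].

a₀ = ⌊√219⌋ = 14.
With m₀=0, d₀=1 and mₖ₊₁ = dₖaₖ − mₖ, dₖ₊₁ = (n − mₖ₊₁²)/dₖ, aₖ₊₁ = ⌊(a₀+mₖ₊₁)/dₖ₊₁⌋:
  k=1: m=14, d=23, a=1
  k=2: m=9, d=6, a=3
  k=3: m=9, d=23, a=1
  k=4: m=14, d=1, a=28
d=1 and a=2a₀=28 at k=4, so the next step gives (m, d) = (14, 23) again — its k=1 value — and the period has length 4.

[14; 1, 3, 1, 28]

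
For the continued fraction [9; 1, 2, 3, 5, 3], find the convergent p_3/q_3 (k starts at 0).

97/10

Using pₖ = aₖpₖ₋₁ + pₖ₋₂, qₖ = aₖqₖ₋₁ + qₖ₋₂ (with p₋₁=1, p₋₂=0, q₋₁=0, q₋₂=1):
  k=0: a=9, p=9, q=1
  k=1: a=1, p=10, q=1
  k=2: a=2, p=29, q=3
  k=3: a=3, p=97, q=10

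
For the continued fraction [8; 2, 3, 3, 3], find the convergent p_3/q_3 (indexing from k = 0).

Using pₖ = aₖpₖ₋₁ + pₖ₋₂, qₖ = aₖqₖ₋₁ + qₖ₋₂ (with p₋₁=1, p₋₂=0, q₋₁=0, q₋₂=1):
  k=0: a=8, p=8, q=1
  k=1: a=2, p=17, q=2
  k=2: a=3, p=59, q=7
  k=3: a=3, p=194, q=23

194/23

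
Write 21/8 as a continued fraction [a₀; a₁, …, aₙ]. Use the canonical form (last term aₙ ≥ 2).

21 = 2×8 + 5
8 = 1×5 + 3
5 = 1×3 + 2
3 = 1×2 + 1
2 = 2×1 + 0  (stop)
So 21/8 = [2; 1, 1, 1, 2].

[2; 1, 1, 1, 2]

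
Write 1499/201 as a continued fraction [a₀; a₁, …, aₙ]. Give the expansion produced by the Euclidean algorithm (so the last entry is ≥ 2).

1499 = 7×201 + 92
201 = 2×92 + 17
92 = 5×17 + 7
17 = 2×7 + 3
7 = 2×3 + 1
3 = 3×1 + 0  (stop)
So 1499/201 = [7; 2, 5, 2, 2, 3].

[7; 2, 5, 2, 2, 3]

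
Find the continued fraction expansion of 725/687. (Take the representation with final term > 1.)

[1; 18, 12, 1, 2]

725 = 1·687 + 38
687 = 18·38 + 3
38 = 12·3 + 2
3 = 1·2 + 1
2 = 2·1 + 0  (stop)
So 725/687 = [1; 18, 12, 1, 2].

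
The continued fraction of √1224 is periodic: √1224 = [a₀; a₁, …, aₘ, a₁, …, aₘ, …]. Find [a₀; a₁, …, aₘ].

[34; 1, 68]

a₀ = ⌊√1224⌋ = 34.
With m₀=0, d₀=1 and mₖ₊₁ = dₖaₖ − mₖ, dₖ₊₁ = (n − mₖ₊₁²)/dₖ, aₖ₊₁ = ⌊(a₀+mₖ₊₁)/dₖ₊₁⌋:
  k=1: m=34, d=68, a=1
  k=2: m=34, d=1, a=68
d=1 and a=2a₀=68 at k=2, so the next step gives (m, d) = (34, 68) again — its k=1 value — and the period has length 2.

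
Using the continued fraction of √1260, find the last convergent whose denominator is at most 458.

√1260 = [35; 2, 70, …] (period length 2).
Convergents:
  p_0/q_0 = 35/1
  p_1/q_1 = 71/2
  p_2/q_2 = 5005/141
  p_3/q_3 = 10081/284
  p_4/q_4 = 710675/20021
q_3 = 284 ≤ 458 < 20021 = q_4, so the answer is 10081/284.

10081/284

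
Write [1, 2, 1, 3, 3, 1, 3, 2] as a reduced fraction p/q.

546/401

Using pₖ = aₖpₖ₋₁ + pₖ₋₂ and qₖ = aₖqₖ₋₁ + qₖ₋₂:
  k=0: a=1, p=1, q=1
  k=1: a=2, p=3, q=2
  k=2: a=1, p=4, q=3
  k=3: a=3, p=15, q=11
  k=4: a=3, p=49, q=36
  k=5: a=1, p=64, q=47
  k=6: a=3, p=241, q=177
  k=7: a=2, p=546, q=401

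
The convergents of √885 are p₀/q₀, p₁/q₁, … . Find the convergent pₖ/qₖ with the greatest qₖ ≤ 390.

√885 = [29; 1, 2, 1, 58, …] (period length 4).
Convergents:
  p_0/q_0 = 29/1
  p_1/q_1 = 30/1
  p_2/q_2 = 89/3
  p_3/q_3 = 119/4
  p_4/q_4 = 6991/235
  p_5/q_5 = 7110/239
  p_6/q_6 = 21211/713
q_5 = 239 ≤ 390 < 713 = q_6, so the answer is 7110/239.

7110/239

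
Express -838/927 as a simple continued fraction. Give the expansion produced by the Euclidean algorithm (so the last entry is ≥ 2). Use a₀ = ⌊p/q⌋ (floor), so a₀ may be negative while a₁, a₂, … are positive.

[-1; 10, 2, 2, 2, 7]

-838 = -1*927 + 89
927 = 10*89 + 37
89 = 2*37 + 15
37 = 2*15 + 7
15 = 2*7 + 1
7 = 7*1 + 0  (stop)
So -838/927 = [-1; 10, 2, 2, 2, 7].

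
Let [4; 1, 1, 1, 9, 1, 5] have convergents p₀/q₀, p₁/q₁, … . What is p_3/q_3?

14/3

Using pₖ = aₖpₖ₋₁ + pₖ₋₂, qₖ = aₖqₖ₋₁ + qₖ₋₂ (with p₋₁=1, p₋₂=0, q₋₁=0, q₋₂=1):
  k=0: a=4, p=4, q=1
  k=1: a=1, p=5, q=1
  k=2: a=1, p=9, q=2
  k=3: a=1, p=14, q=3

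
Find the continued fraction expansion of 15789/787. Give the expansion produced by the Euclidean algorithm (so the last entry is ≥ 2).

[20; 16, 16, 3]

15789 = 20·787 + 49
787 = 16·49 + 3
49 = 16·3 + 1
3 = 3·1 + 0  (stop)
So 15789/787 = [20; 16, 16, 3].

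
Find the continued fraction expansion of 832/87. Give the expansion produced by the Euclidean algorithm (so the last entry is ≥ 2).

832 = 9·87 + 49
87 = 1·49 + 38
49 = 1·38 + 11
38 = 3·11 + 5
11 = 2·5 + 1
5 = 5·1 + 0  (stop)
So 832/87 = [9; 1, 1, 3, 2, 5].

[9; 1, 1, 3, 2, 5]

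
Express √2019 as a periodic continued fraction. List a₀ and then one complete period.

a₀ = ⌊√2019⌋ = 44.
With m₀=0, d₀=1 and mₖ₊₁ = dₖaₖ − mₖ, dₖ₊₁ = (n − mₖ₊₁²)/dₖ, aₖ₊₁ = ⌊(a₀+mₖ₊₁)/dₖ₊₁⌋:
  k=1: m=44, d=83, a=1
  k=2: m=39, d=6, a=13
  k=3: m=39, d=83, a=1
  k=4: m=44, d=1, a=88
d=1 and a=2a₀=88 at k=4, so the next step gives (m, d) = (44, 83) again — its k=1 value — and the period has length 4.

[44; 1, 13, 1, 88]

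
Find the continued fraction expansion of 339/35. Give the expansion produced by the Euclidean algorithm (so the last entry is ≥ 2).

339 = 9×35 + 24
35 = 1×24 + 11
24 = 2×11 + 2
11 = 5×2 + 1
2 = 2×1 + 0  (stop)
So 339/35 = [9; 1, 2, 5, 2].

[9; 1, 2, 5, 2]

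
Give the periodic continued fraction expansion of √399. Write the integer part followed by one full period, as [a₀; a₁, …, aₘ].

a₀ = ⌊√399⌋ = 19.
With m₀=0, d₀=1 and mₖ₊₁ = dₖaₖ − mₖ, dₖ₊₁ = (n − mₖ₊₁²)/dₖ, aₖ₊₁ = ⌊(a₀+mₖ₊₁)/dₖ₊₁⌋:
  k=1: m=19, d=38, a=1
  k=2: m=19, d=1, a=38
d=1 and a=2a₀=38 at k=2, so the next step gives (m, d) = (19, 38) again — its k=1 value — and the period has length 2.

[19; 1, 38]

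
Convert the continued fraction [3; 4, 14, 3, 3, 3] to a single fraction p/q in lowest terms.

6235/1921

Using pₖ = aₖpₖ₋₁ + pₖ₋₂ and qₖ = aₖqₖ₋₁ + qₖ₋₂:
  k=0: a=3, p=3, q=1
  k=1: a=4, p=13, q=4
  k=2: a=14, p=185, q=57
  k=3: a=3, p=568, q=175
  k=4: a=3, p=1889, q=582
  k=5: a=3, p=6235, q=1921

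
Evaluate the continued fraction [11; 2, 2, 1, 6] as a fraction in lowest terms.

Using pₖ = aₖpₖ₋₁ + pₖ₋₂ and qₖ = aₖqₖ₋₁ + qₖ₋₂:
  k=0: a=11, p=11, q=1
  k=1: a=2, p=23, q=2
  k=2: a=2, p=57, q=5
  k=3: a=1, p=80, q=7
  k=4: a=6, p=537, q=47

537/47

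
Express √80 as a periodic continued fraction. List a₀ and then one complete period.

[8; 1, 16]

a₀ = ⌊√80⌋ = 8.
With m₀=0, d₀=1 and mₖ₊₁ = dₖaₖ − mₖ, dₖ₊₁ = (n − mₖ₊₁²)/dₖ, aₖ₊₁ = ⌊(a₀+mₖ₊₁)/dₖ₊₁⌋:
  k=1: m=8, d=16, a=1
  k=2: m=8, d=1, a=16
d=1 and a=2a₀=16 at k=2, so the next step gives (m, d) = (8, 16) again — its k=1 value — and the period has length 2.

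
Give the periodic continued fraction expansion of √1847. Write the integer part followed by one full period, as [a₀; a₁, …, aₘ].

[42; 1, 41, 1, 84]

a₀ = ⌊√1847⌋ = 42.
With m₀=0, d₀=1 and mₖ₊₁ = dₖaₖ − mₖ, dₖ₊₁ = (n − mₖ₊₁²)/dₖ, aₖ₊₁ = ⌊(a₀+mₖ₊₁)/dₖ₊₁⌋:
  k=1: m=42, d=83, a=1
  k=2: m=41, d=2, a=41
  k=3: m=41, d=83, a=1
  k=4: m=42, d=1, a=84
d=1 and a=2a₀=84 at k=4, so the next step gives (m, d) = (42, 83) again — its k=1 value — and the period has length 4.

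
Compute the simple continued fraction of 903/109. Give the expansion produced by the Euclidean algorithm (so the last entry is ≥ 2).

903 = 8*109 + 31
109 = 3*31 + 16
31 = 1*16 + 15
16 = 1*15 + 1
15 = 15*1 + 0  (stop)
So 903/109 = [8; 3, 1, 1, 15].

[8; 3, 1, 1, 15]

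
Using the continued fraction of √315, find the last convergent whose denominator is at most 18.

71/4

√315 = [17; 1, 2, 1, 34, …] (period length 4).
Convergents:
  p_0/q_0 = 17/1
  p_1/q_1 = 18/1
  p_2/q_2 = 53/3
  p_3/q_3 = 71/4
  p_4/q_4 = 2467/139
q_3 = 4 ≤ 18 < 139 = q_4, so the answer is 71/4.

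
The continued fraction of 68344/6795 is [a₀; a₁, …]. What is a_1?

68344 = 10·6795 + 394   →  a_0 = 10
6795 = 17·394 + 97   →  a_1 = 17

17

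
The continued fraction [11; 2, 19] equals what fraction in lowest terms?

Fold from the inside: start with 19/1.
  2 + 1/19 = 39/19
  11 + 19/39 = 448/39

448/39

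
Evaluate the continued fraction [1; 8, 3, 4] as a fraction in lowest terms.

Using pₖ = aₖpₖ₋₁ + pₖ₋₂ and qₖ = aₖqₖ₋₁ + qₖ₋₂:
  k=0: a=1, p=1, q=1
  k=1: a=8, p=9, q=8
  k=2: a=3, p=28, q=25
  k=3: a=4, p=121, q=108

121/108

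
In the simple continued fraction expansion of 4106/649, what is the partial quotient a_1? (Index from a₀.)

4106 = 6·649 + 212   →  a_0 = 6
649 = 3·212 + 13   →  a_1 = 3

3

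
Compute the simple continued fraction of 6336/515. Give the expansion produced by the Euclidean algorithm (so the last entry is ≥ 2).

[12; 3, 3, 3, 7, 2]

6336 = 12*515 + 156
515 = 3*156 + 47
156 = 3*47 + 15
47 = 3*15 + 2
15 = 7*2 + 1
2 = 2*1 + 0  (stop)
So 6336/515 = [12; 3, 3, 3, 7, 2].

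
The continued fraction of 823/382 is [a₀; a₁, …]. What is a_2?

823 = 2·382 + 59   →  a_0 = 2
382 = 6·59 + 28   →  a_1 = 6
59 = 2·28 + 3   →  a_2 = 2

2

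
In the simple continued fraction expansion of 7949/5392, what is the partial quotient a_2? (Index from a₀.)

9

7949 = 1·5392 + 2557   →  a_0 = 1
5392 = 2·2557 + 278   →  a_1 = 2
2557 = 9·278 + 55   →  a_2 = 9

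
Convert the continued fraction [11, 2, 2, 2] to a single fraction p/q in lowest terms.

137/12

Using pₖ = aₖpₖ₋₁ + pₖ₋₂ and qₖ = aₖqₖ₋₁ + qₖ₋₂:
  k=0: a=11, p=11, q=1
  k=1: a=2, p=23, q=2
  k=2: a=2, p=57, q=5
  k=3: a=2, p=137, q=12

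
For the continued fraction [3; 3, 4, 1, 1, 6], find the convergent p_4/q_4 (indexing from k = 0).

96/29

Using pₖ = aₖpₖ₋₁ + pₖ₋₂, qₖ = aₖqₖ₋₁ + qₖ₋₂ (with p₋₁=1, p₋₂=0, q₋₁=0, q₋₂=1):
  k=0: a=3, p=3, q=1
  k=1: a=3, p=10, q=3
  k=2: a=4, p=43, q=13
  k=3: a=1, p=53, q=16
  k=4: a=1, p=96, q=29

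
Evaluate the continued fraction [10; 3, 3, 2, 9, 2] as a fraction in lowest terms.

Using pₖ = aₖpₖ₋₁ + pₖ₋₂ and qₖ = aₖqₖ₋₁ + qₖ₋₂:
  k=0: a=10, p=10, q=1
  k=1: a=3, p=31, q=3
  k=2: a=3, p=103, q=10
  k=3: a=2, p=237, q=23
  k=4: a=9, p=2236, q=217
  k=5: a=2, p=4709, q=457

4709/457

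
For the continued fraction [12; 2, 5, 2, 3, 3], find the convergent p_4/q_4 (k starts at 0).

1034/83

Using pₖ = aₖpₖ₋₁ + pₖ₋₂, qₖ = aₖqₖ₋₁ + qₖ₋₂ (with p₋₁=1, p₋₂=0, q₋₁=0, q₋₂=1):
  k=0: a=12, p=12, q=1
  k=1: a=2, p=25, q=2
  k=2: a=5, p=137, q=11
  k=3: a=2, p=299, q=24
  k=4: a=3, p=1034, q=83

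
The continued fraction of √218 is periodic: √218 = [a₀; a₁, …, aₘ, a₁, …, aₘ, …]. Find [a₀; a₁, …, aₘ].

a₀ = ⌊√218⌋ = 14.

[14; 1, 3, 3, 1, 28]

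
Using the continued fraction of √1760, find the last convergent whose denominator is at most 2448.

√1760 = [41; 1, 19, 1, 82, …] (period length 4).
Convergents:
  p_0/q_0 = 41/1
  p_1/q_1 = 42/1
  p_2/q_2 = 839/20
  p_3/q_3 = 881/21
  p_4/q_4 = 73081/1742
  p_5/q_5 = 73962/1763
  p_6/q_6 = 1478359/35239
q_5 = 1763 ≤ 2448 < 35239 = q_6, so the answer is 73962/1763.

73962/1763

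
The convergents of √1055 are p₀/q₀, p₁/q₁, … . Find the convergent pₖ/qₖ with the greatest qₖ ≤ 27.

√1055 = [32; 2, 12, 2, 64, …] (period length 4).
Convergents:
  p_0/q_0 = 32/1
  p_1/q_1 = 65/2
  p_2/q_2 = 812/25
  p_3/q_3 = 1689/52
q_2 = 25 ≤ 27 < 52 = q_3, so the answer is 812/25.

812/25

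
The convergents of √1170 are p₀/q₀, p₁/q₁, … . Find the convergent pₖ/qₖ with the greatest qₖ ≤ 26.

√1170 = [34; 4, 1, 6, 1, 4, 68, …] (period length 6).
Convergents:
  p_0/q_0 = 34/1
  p_1/q_1 = 137/4
  p_2/q_2 = 171/5
  p_3/q_3 = 1163/34
q_2 = 5 ≤ 26 < 34 = q_3, so the answer is 171/5.

171/5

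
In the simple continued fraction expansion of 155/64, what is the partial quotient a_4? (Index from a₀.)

155 = 2·64 + 27   →  a_0 = 2
64 = 2·27 + 10   →  a_1 = 2
27 = 2·10 + 7   →  a_2 = 2
10 = 1·7 + 3   →  a_3 = 1
7 = 2·3 + 1   →  a_4 = 2

2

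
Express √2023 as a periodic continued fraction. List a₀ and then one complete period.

a₀ = ⌊√2023⌋ = 44.
With m₀=0, d₀=1 and mₖ₊₁ = dₖaₖ − mₖ, dₖ₊₁ = (n − mₖ₊₁²)/dₖ, aₖ₊₁ = ⌊(a₀+mₖ₊₁)/dₖ₊₁⌋:
  k=1: m=44, d=87, a=1
  k=2: m=43, d=2, a=43
  k=3: m=43, d=87, a=1
  k=4: m=44, d=1, a=88
d=1 and a=2a₀=88 at k=4, so the next step gives (m, d) = (44, 87) again — its k=1 value — and the period has length 4.

[44; 1, 43, 1, 88]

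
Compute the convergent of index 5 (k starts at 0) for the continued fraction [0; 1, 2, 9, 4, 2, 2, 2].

175/258

Using pₖ = aₖpₖ₋₁ + pₖ₋₂, qₖ = aₖqₖ₋₁ + qₖ₋₂ (with p₋₁=1, p₋₂=0, q₋₁=0, q₋₂=1):
  k=0: a=0, p=0, q=1
  k=1: a=1, p=1, q=1
  k=2: a=2, p=2, q=3
  k=3: a=9, p=19, q=28
  k=4: a=4, p=78, q=115
  k=5: a=2, p=175, q=258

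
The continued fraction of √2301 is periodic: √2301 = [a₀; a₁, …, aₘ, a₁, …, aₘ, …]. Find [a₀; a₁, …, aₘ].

[47; 1, 30, 1, 94]

a₀ = ⌊√2301⌋ = 47.
With m₀=0, d₀=1 and mₖ₊₁ = dₖaₖ − mₖ, dₖ₊₁ = (n − mₖ₊₁²)/dₖ, aₖ₊₁ = ⌊(a₀+mₖ₊₁)/dₖ₊₁⌋:
  k=1: m=47, d=92, a=1
  k=2: m=45, d=3, a=30
  k=3: m=45, d=92, a=1
  k=4: m=47, d=1, a=94
d=1 and a=2a₀=94 at k=4, so the next step gives (m, d) = (47, 92) again — its k=1 value — and the period has length 4.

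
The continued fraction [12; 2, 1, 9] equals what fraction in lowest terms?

Fold from the inside: start with 9/1.
  1 + 1/9 = 10/9
  2 + 9/10 = 29/10
  12 + 10/29 = 358/29

358/29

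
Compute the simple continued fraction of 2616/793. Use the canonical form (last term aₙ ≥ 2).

2616 = 3*793 + 237
793 = 3*237 + 82
237 = 2*82 + 73
82 = 1*73 + 9
73 = 8*9 + 1
9 = 9*1 + 0  (stop)
So 2616/793 = [3; 3, 2, 1, 8, 9].

[3; 3, 2, 1, 8, 9]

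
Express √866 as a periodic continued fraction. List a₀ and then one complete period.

[29; 2, 2, 1, 28, 1, 2, 2, 58]

a₀ = ⌊√866⌋ = 29.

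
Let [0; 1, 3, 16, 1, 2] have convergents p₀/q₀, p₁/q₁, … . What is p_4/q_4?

Using pₖ = aₖpₖ₋₁ + pₖ₋₂, qₖ = aₖqₖ₋₁ + qₖ₋₂ (with p₋₁=1, p₋₂=0, q₋₁=0, q₋₂=1):
  k=0: a=0, p=0, q=1
  k=1: a=1, p=1, q=1
  k=2: a=3, p=3, q=4
  k=3: a=16, p=49, q=65
  k=4: a=1, p=52, q=69

52/69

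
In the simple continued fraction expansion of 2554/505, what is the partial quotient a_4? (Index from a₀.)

2554 = 5·505 + 29   →  a_0 = 5
505 = 17·29 + 12   →  a_1 = 17
29 = 2·12 + 5   →  a_2 = 2
12 = 2·5 + 2   →  a_3 = 2
5 = 2·2 + 1   →  a_4 = 2

2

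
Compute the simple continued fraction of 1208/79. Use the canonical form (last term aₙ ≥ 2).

[15; 3, 2, 3, 3]

1208 = 15·79 + 23
79 = 3·23 + 10
23 = 2·10 + 3
10 = 3·3 + 1
3 = 3·1 + 0  (stop)
So 1208/79 = [15; 3, 2, 3, 3].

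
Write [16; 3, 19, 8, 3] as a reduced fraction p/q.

23822/1459

Fold from the inside: start with 3/1.
  8 + 1/3 = 25/3
  19 + 3/25 = 478/25
  3 + 25/478 = 1459/478
  16 + 478/1459 = 23822/1459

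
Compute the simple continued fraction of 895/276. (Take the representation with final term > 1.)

[3; 4, 8, 2, 1, 2]

895 = 3×276 + 67
276 = 4×67 + 8
67 = 8×8 + 3
8 = 2×3 + 2
3 = 1×2 + 1
2 = 2×1 + 0  (stop)
So 895/276 = [3; 4, 8, 2, 1, 2].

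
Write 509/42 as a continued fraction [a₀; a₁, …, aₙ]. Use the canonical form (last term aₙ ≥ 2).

[12; 8, 2, 2]

509 = 12·42 + 5
42 = 8·5 + 2
5 = 2·2 + 1
2 = 2·1 + 0  (stop)
So 509/42 = [12; 8, 2, 2].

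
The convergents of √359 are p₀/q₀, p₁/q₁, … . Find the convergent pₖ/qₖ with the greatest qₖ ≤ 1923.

√359 = [18; 1, 17, 1, 36, …] (period length 4).
Convergents:
  p_0/q_0 = 18/1
  p_1/q_1 = 19/1
  p_2/q_2 = 341/18
  p_3/q_3 = 360/19
  p_4/q_4 = 13301/702
  p_5/q_5 = 13661/721
  p_6/q_6 = 245538/12959
q_5 = 721 ≤ 1923 < 12959 = q_6, so the answer is 13661/721.

13661/721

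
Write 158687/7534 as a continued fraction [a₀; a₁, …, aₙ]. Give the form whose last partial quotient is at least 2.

[21; 15, 1, 12, 1, 10, 3]

158687 = 21·7534 + 473
7534 = 15·473 + 439
473 = 1·439 + 34
439 = 12·34 + 31
34 = 1·31 + 3
31 = 10·3 + 1
3 = 3·1 + 0  (stop)
So 158687/7534 = [21; 15, 1, 12, 1, 10, 3].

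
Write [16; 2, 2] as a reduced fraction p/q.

Fold from the inside: start with 2/1.
  2 + 1/2 = 5/2
  16 + 2/5 = 82/5

82/5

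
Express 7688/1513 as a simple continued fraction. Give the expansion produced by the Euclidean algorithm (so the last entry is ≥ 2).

[5; 12, 3, 3, 12]

7688 = 5×1513 + 123
1513 = 12×123 + 37
123 = 3×37 + 12
37 = 3×12 + 1
12 = 12×1 + 0  (stop)
So 7688/1513 = [5; 12, 3, 3, 12].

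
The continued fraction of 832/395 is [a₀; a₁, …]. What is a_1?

832 = 2·395 + 42   →  a_0 = 2
395 = 9·42 + 17   →  a_1 = 9

9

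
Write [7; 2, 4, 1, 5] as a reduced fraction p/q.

477/64

Using pₖ = aₖpₖ₋₁ + pₖ₋₂ and qₖ = aₖqₖ₋₁ + qₖ₋₂:
  k=0: a=7, p=7, q=1
  k=1: a=2, p=15, q=2
  k=2: a=4, p=67, q=9
  k=3: a=1, p=82, q=11
  k=4: a=5, p=477, q=64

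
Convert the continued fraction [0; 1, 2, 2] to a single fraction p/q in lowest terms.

Fold from the inside: start with 2/1.
  2 + 1/2 = 5/2
  1 + 2/5 = 7/5
  0 + 5/7 = 5/7

5/7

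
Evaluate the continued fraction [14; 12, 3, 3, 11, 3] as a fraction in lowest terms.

Fold from the inside: start with 3/1.
  11 + 1/3 = 34/3
  3 + 3/34 = 105/34
  3 + 34/105 = 349/105
  12 + 105/349 = 4293/349
  14 + 349/4293 = 60451/4293

60451/4293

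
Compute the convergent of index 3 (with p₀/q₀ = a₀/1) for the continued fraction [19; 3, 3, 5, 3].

1023/53

Using pₖ = aₖpₖ₋₁ + pₖ₋₂, qₖ = aₖqₖ₋₁ + qₖ₋₂ (with p₋₁=1, p₋₂=0, q₋₁=0, q₋₂=1):
  k=0: a=19, p=19, q=1
  k=1: a=3, p=58, q=3
  k=2: a=3, p=193, q=10
  k=3: a=5, p=1023, q=53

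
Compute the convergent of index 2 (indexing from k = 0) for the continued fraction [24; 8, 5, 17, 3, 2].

989/41

Using pₖ = aₖpₖ₋₁ + pₖ₋₂, qₖ = aₖqₖ₋₁ + qₖ₋₂ (with p₋₁=1, p₋₂=0, q₋₁=0, q₋₂=1):
  k=0: a=24, p=24, q=1
  k=1: a=8, p=193, q=8
  k=2: a=5, p=989, q=41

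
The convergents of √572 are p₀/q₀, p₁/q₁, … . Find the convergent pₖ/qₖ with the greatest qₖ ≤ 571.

√572 = [23; 1, 10, 1, 46, …] (period length 4).
Convergents:
  p_0/q_0 = 23/1
  p_1/q_1 = 24/1
  p_2/q_2 = 263/11
  p_3/q_3 = 287/12
  p_4/q_4 = 13465/563
  p_5/q_5 = 13752/575
q_4 = 563 ≤ 571 < 575 = q_5, so the answer is 13465/563.

13465/563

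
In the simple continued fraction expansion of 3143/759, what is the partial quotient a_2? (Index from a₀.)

3143 = 4·759 + 107   →  a_0 = 4
759 = 7·107 + 10   →  a_1 = 7
107 = 10·10 + 7   →  a_2 = 10

10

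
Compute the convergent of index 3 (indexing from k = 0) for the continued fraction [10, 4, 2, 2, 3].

Using pₖ = aₖpₖ₋₁ + pₖ₋₂, qₖ = aₖqₖ₋₁ + qₖ₋₂ (with p₋₁=1, p₋₂=0, q₋₁=0, q₋₂=1):
  k=0: a=10, p=10, q=1
  k=1: a=4, p=41, q=4
  k=2: a=2, p=92, q=9
  k=3: a=2, p=225, q=22

225/22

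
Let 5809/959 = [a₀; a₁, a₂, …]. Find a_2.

5809 = 6·959 + 55   →  a_0 = 6
959 = 17·55 + 24   →  a_1 = 17
55 = 2·24 + 7   →  a_2 = 2

2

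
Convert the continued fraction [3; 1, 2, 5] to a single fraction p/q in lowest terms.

Fold from the inside: start with 5/1.
  2 + 1/5 = 11/5
  1 + 5/11 = 16/11
  3 + 11/16 = 59/16

59/16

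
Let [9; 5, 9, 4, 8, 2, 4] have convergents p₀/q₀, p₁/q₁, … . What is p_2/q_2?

423/46

Using pₖ = aₖpₖ₋₁ + pₖ₋₂, qₖ = aₖqₖ₋₁ + qₖ₋₂ (with p₋₁=1, p₋₂=0, q₋₁=0, q₋₂=1):
  k=0: a=9, p=9, q=1
  k=1: a=5, p=46, q=5
  k=2: a=9, p=423, q=46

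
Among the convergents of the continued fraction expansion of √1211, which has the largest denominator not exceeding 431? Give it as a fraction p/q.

√1211 = [34; 1, 3, 1, 68, …] (period length 4).
Convergents:
  p_0/q_0 = 34/1
  p_1/q_1 = 35/1
  p_2/q_2 = 139/4
  p_3/q_3 = 174/5
  p_4/q_4 = 11971/344
  p_5/q_5 = 12145/349
  p_6/q_6 = 48406/1391
q_5 = 349 ≤ 431 < 1391 = q_6, so the answer is 12145/349.

12145/349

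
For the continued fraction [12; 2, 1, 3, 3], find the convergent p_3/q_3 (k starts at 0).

136/11

Using pₖ = aₖpₖ₋₁ + pₖ₋₂, qₖ = aₖqₖ₋₁ + qₖ₋₂ (with p₋₁=1, p₋₂=0, q₋₁=0, q₋₂=1):
  k=0: a=12, p=12, q=1
  k=1: a=2, p=25, q=2
  k=2: a=1, p=37, q=3
  k=3: a=3, p=136, q=11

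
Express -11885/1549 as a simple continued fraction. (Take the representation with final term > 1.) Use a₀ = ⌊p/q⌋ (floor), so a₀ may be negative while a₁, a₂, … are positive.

[-8; 3, 18, 9, 3]

-11885 = -8*1549 + 507
1549 = 3*507 + 28
507 = 18*28 + 3
28 = 9*3 + 1
3 = 3*1 + 0  (stop)
So -11885/1549 = [-8; 3, 18, 9, 3].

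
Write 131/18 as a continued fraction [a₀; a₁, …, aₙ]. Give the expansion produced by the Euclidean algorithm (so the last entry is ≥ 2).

[7; 3, 1, 1, 2]

131 = 7×18 + 5
18 = 3×5 + 3
5 = 1×3 + 2
3 = 1×2 + 1
2 = 2×1 + 0  (stop)
So 131/18 = [7; 3, 1, 1, 2].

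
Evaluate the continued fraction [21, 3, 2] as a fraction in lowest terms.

149/7

Using pₖ = aₖpₖ₋₁ + pₖ₋₂ and qₖ = aₖqₖ₋₁ + qₖ₋₂:
  k=0: a=21, p=21, q=1
  k=1: a=3, p=64, q=3
  k=2: a=2, p=149, q=7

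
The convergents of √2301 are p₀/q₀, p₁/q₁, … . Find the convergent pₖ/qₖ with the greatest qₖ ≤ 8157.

√2301 = [47; 1, 30, 1, 94, …] (period length 4).
Convergents:
  p_0/q_0 = 47/1
  p_1/q_1 = 48/1
  p_2/q_2 = 1487/31
  p_3/q_3 = 1535/32
  p_4/q_4 = 145777/3039
  p_5/q_5 = 147312/3071
  p_6/q_6 = 4565137/95169
q_5 = 3071 ≤ 8157 < 95169 = q_6, so the answer is 147312/3071.

147312/3071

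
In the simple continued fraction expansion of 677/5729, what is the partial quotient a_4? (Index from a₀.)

677 = 0·5729 + 677   →  a_0 = 0
5729 = 8·677 + 313   →  a_1 = 8
677 = 2·313 + 51   →  a_2 = 2
313 = 6·51 + 7   →  a_3 = 6
51 = 7·7 + 2   →  a_4 = 7

7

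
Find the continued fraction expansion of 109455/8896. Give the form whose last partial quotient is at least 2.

109455 = 12*8896 + 2703
8896 = 3*2703 + 787
2703 = 3*787 + 342
787 = 2*342 + 103
342 = 3*103 + 33
103 = 3*33 + 4
33 = 8*4 + 1
4 = 4*1 + 0  (stop)
So 109455/8896 = [12; 3, 3, 2, 3, 3, 8, 4].

[12; 3, 3, 2, 3, 3, 8, 4]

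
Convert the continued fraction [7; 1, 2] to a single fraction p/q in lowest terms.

Fold from the inside: start with 2/1.
  1 + 1/2 = 3/2
  7 + 2/3 = 23/3

23/3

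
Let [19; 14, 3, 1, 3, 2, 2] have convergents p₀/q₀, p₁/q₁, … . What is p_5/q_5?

Using pₖ = aₖpₖ₋₁ + pₖ₋₂, qₖ = aₖqₖ₋₁ + qₖ₋₂ (with p₋₁=1, p₋₂=0, q₋₁=0, q₋₂=1):
  k=0: a=19, p=19, q=1
  k=1: a=14, p=267, q=14
  k=2: a=3, p=820, q=43
  k=3: a=1, p=1087, q=57
  k=4: a=3, p=4081, q=214
  k=5: a=2, p=9249, q=485

9249/485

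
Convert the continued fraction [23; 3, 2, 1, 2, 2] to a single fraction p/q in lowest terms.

1491/64

Fold from the inside: start with 2/1.
  2 + 1/2 = 5/2
  1 + 2/5 = 7/5
  2 + 5/7 = 19/7
  3 + 7/19 = 64/19
  23 + 19/64 = 1491/64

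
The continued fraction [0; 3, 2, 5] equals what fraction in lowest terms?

11/38

Using pₖ = aₖpₖ₋₁ + pₖ₋₂ and qₖ = aₖqₖ₋₁ + qₖ₋₂:
  k=0: a=0, p=0, q=1
  k=1: a=3, p=1, q=3
  k=2: a=2, p=2, q=7
  k=3: a=5, p=11, q=38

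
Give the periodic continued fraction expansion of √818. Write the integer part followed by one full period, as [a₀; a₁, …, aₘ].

[28; 1, 1, 1, 1, 56]

a₀ = ⌊√818⌋ = 28.
With m₀=0, d₀=1 and mₖ₊₁ = dₖaₖ − mₖ, dₖ₊₁ = (n − mₖ₊₁²)/dₖ, aₖ₊₁ = ⌊(a₀+mₖ₊₁)/dₖ₊₁⌋:
  k=1: m=28, d=34, a=1
  k=2: m=6, d=23, a=1
  k=3: m=17, d=23, a=1
  k=4: m=6, d=34, a=1
  k=5: m=28, d=1, a=56
d=1 and a=2a₀=56 at k=5, so the next step gives (m, d) = (28, 34) again — its k=1 value — and the period has length 5.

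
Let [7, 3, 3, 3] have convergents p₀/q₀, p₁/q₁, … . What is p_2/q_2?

Using pₖ = aₖpₖ₋₁ + pₖ₋₂, qₖ = aₖqₖ₋₁ + qₖ₋₂ (with p₋₁=1, p₋₂=0, q₋₁=0, q₋₂=1):
  k=0: a=7, p=7, q=1
  k=1: a=3, p=22, q=3
  k=2: a=3, p=73, q=10

73/10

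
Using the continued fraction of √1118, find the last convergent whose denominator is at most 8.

√1118 = [33; 2, 3, 2, 3, 2, 66, …] (period length 6).
Convergents:
  p_0/q_0 = 33/1
  p_1/q_1 = 67/2
  p_2/q_2 = 234/7
  p_3/q_3 = 535/16
q_2 = 7 ≤ 8 < 16 = q_3, so the answer is 234/7.

234/7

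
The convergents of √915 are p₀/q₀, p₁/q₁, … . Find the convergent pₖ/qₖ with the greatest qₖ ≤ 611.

√915 = [30; 4, 60, …] (period length 2).
Convergents:
  p_0/q_0 = 30/1
  p_1/q_1 = 121/4
  p_2/q_2 = 7290/241
  p_3/q_3 = 29281/968
q_2 = 241 ≤ 611 < 968 = q_3, so the answer is 7290/241.

7290/241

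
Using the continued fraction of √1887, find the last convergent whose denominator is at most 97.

√1887 = [43; 2, 3, 1, 1, 1, 3, 2, 86, …] (period length 8).
Convergents:
  p_0/q_0 = 43/1
  p_1/q_1 = 87/2
  p_2/q_2 = 304/7
  p_3/q_3 = 391/9
  p_4/q_4 = 695/16
  p_5/q_5 = 1086/25
  p_6/q_6 = 3953/91
  p_7/q_7 = 8992/207
q_6 = 91 ≤ 97 < 207 = q_7, so the answer is 3953/91.

3953/91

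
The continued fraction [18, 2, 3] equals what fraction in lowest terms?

129/7

Fold from the inside: start with 3/1.
  2 + 1/3 = 7/3
  18 + 3/7 = 129/7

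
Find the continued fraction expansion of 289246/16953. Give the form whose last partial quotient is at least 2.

[17; 16, 4, 2, 16, 7]

289246 = 17×16953 + 1045
16953 = 16×1045 + 233
1045 = 4×233 + 113
233 = 2×113 + 7
113 = 16×7 + 1
7 = 7×1 + 0  (stop)
So 289246/16953 = [17; 16, 4, 2, 16, 7].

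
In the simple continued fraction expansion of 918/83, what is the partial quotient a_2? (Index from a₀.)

1

918 = 11·83 + 5   →  a_0 = 11
83 = 16·5 + 3   →  a_1 = 16
5 = 1·3 + 2   →  a_2 = 1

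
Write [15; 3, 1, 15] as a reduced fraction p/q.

Using pₖ = aₖpₖ₋₁ + pₖ₋₂ and qₖ = aₖqₖ₋₁ + qₖ₋₂:
  k=0: a=15, p=15, q=1
  k=1: a=3, p=46, q=3
  k=2: a=1, p=61, q=4
  k=3: a=15, p=961, q=63

961/63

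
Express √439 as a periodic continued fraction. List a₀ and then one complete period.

[20; 1, 19, 1, 40]

a₀ = ⌊√439⌋ = 20.
With m₀=0, d₀=1 and mₖ₊₁ = dₖaₖ − mₖ, dₖ₊₁ = (n − mₖ₊₁²)/dₖ, aₖ₊₁ = ⌊(a₀+mₖ₊₁)/dₖ₊₁⌋:
  k=1: m=20, d=39, a=1
  k=2: m=19, d=2, a=19
  k=3: m=19, d=39, a=1
  k=4: m=20, d=1, a=40
d=1 and a=2a₀=40 at k=4, so the next step gives (m, d) = (20, 39) again — its k=1 value — and the period has length 4.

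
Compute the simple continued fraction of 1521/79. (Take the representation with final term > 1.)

1521 = 19·79 + 20
79 = 3·20 + 19
20 = 1·19 + 1
19 = 19·1 + 0  (stop)
So 1521/79 = [19; 3, 1, 19].

[19; 3, 1, 19]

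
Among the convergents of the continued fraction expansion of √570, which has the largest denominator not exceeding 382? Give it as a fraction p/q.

8953/375

√570 = [23; 1, 6, 1, 46, …] (period length 4).
Convergents:
  p_0/q_0 = 23/1
  p_1/q_1 = 24/1
  p_2/q_2 = 167/7
  p_3/q_3 = 191/8
  p_4/q_4 = 8953/375
  p_5/q_5 = 9144/383
q_4 = 375 ≤ 382 < 383 = q_5, so the answer is 8953/375.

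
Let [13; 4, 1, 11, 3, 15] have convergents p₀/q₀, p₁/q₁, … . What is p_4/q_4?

2403/182

Using pₖ = aₖpₖ₋₁ + pₖ₋₂, qₖ = aₖqₖ₋₁ + qₖ₋₂ (with p₋₁=1, p₋₂=0, q₋₁=0, q₋₂=1):
  k=0: a=13, p=13, q=1
  k=1: a=4, p=53, q=4
  k=2: a=1, p=66, q=5
  k=3: a=11, p=779, q=59
  k=4: a=3, p=2403, q=182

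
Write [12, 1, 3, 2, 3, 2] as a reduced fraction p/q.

907/71

Fold from the inside: start with 2/1.
  3 + 1/2 = 7/2
  2 + 2/7 = 16/7
  3 + 7/16 = 55/16
  1 + 16/55 = 71/55
  12 + 55/71 = 907/71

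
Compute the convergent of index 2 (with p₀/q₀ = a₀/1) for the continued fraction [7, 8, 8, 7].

Using pₖ = aₖpₖ₋₁ + pₖ₋₂, qₖ = aₖqₖ₋₁ + qₖ₋₂ (with p₋₁=1, p₋₂=0, q₋₁=0, q₋₂=1):
  k=0: a=7, p=7, q=1
  k=1: a=8, p=57, q=8
  k=2: a=8, p=463, q=65

463/65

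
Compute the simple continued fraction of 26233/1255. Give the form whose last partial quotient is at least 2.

26233 = 20×1255 + 1133
1255 = 1×1133 + 122
1133 = 9×122 + 35
122 = 3×35 + 17
35 = 2×17 + 1
17 = 17×1 + 0  (stop)
So 26233/1255 = [20; 1, 9, 3, 2, 17].

[20; 1, 9, 3, 2, 17]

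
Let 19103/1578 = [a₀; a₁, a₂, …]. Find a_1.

19103 = 12·1578 + 167   →  a_0 = 12
1578 = 9·167 + 75   →  a_1 = 9

9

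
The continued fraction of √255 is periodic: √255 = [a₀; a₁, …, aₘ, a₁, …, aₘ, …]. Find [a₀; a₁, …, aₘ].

[15; 1, 30]

a₀ = ⌊√255⌋ = 15.
With m₀=0, d₀=1 and mₖ₊₁ = dₖaₖ − mₖ, dₖ₊₁ = (n − mₖ₊₁²)/dₖ, aₖ₊₁ = ⌊(a₀+mₖ₊₁)/dₖ₊₁⌋:
  k=1: m=15, d=30, a=1
  k=2: m=15, d=1, a=30
d=1 and a=2a₀=30 at k=2, so the next step gives (m, d) = (15, 30) again — its k=1 value — and the period has length 2.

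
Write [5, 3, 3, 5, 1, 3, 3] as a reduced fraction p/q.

4183/789

Fold from the inside: start with 3/1.
  3 + 1/3 = 10/3
  1 + 3/10 = 13/10
  5 + 10/13 = 75/13
  3 + 13/75 = 238/75
  3 + 75/238 = 789/238
  5 + 238/789 = 4183/789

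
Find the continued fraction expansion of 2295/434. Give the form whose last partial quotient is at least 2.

[5; 3, 2, 8, 2, 3]

2295 = 5×434 + 125
434 = 3×125 + 59
125 = 2×59 + 7
59 = 8×7 + 3
7 = 2×3 + 1
3 = 3×1 + 0  (stop)
So 2295/434 = [5; 3, 2, 8, 2, 3].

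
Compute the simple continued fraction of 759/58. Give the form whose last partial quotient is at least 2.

759 = 13*58 + 5
58 = 11*5 + 3
5 = 1*3 + 2
3 = 1*2 + 1
2 = 2*1 + 0  (stop)
So 759/58 = [13; 11, 1, 1, 2].

[13; 11, 1, 1, 2]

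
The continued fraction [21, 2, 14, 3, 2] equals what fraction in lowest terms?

Using pₖ = aₖpₖ₋₁ + pₖ₋₂ and qₖ = aₖqₖ₋₁ + qₖ₋₂:
  k=0: a=21, p=21, q=1
  k=1: a=2, p=43, q=2
  k=2: a=14, p=623, q=29
  k=3: a=3, p=1912, q=89
  k=4: a=2, p=4447, q=207

4447/207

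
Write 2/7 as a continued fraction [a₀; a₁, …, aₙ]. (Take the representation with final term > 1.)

[0; 3, 2]

2 = 0×7 + 2
7 = 3×2 + 1
2 = 2×1 + 0  (stop)
So 2/7 = [0; 3, 2].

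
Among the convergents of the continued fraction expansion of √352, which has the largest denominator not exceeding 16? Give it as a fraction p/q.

75/4

√352 = [18; 1, 3, 5, 9, 5, 3, 1, 36, …] (period length 8).
Convergents:
  p_0/q_0 = 18/1
  p_1/q_1 = 19/1
  p_2/q_2 = 75/4
  p_3/q_3 = 394/21
q_2 = 4 ≤ 16 < 21 = q_3, so the answer is 75/4.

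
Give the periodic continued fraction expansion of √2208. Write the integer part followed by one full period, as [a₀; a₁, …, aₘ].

a₀ = ⌊√2208⌋ = 46.
With m₀=0, d₀=1 and mₖ₊₁ = dₖaₖ − mₖ, dₖ₊₁ = (n − mₖ₊₁²)/dₖ, aₖ₊₁ = ⌊(a₀+mₖ₊₁)/dₖ₊₁⌋:
  k=1: m=46, d=92, a=1
  k=2: m=46, d=1, a=92
d=1 and a=2a₀=92 at k=2, so the next step gives (m, d) = (46, 92) again — its k=1 value — and the period has length 2.

[46; 1, 92]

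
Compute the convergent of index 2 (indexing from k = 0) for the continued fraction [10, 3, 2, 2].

Using pₖ = aₖpₖ₋₁ + pₖ₋₂, qₖ = aₖqₖ₋₁ + qₖ₋₂ (with p₋₁=1, p₋₂=0, q₋₁=0, q₋₂=1):
  k=0: a=10, p=10, q=1
  k=1: a=3, p=31, q=3
  k=2: a=2, p=72, q=7

72/7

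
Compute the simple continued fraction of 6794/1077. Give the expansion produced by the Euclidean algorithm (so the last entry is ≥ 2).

6794 = 6*1077 + 332
1077 = 3*332 + 81
332 = 4*81 + 8
81 = 10*8 + 1
8 = 8*1 + 0  (stop)
So 6794/1077 = [6; 3, 4, 10, 8].

[6; 3, 4, 10, 8]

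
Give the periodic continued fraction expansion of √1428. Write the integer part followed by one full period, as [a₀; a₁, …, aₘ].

a₀ = ⌊√1428⌋ = 37.

[37; 1, 3, 1, 2, 1, 3, 1, 74]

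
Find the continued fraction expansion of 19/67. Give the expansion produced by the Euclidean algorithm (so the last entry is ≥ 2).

[0; 3, 1, 1, 9]

19 = 0×67 + 19
67 = 3×19 + 10
19 = 1×10 + 9
10 = 1×9 + 1
9 = 9×1 + 0  (stop)
So 19/67 = [0; 3, 1, 1, 9].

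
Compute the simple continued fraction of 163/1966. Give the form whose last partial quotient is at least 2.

163 = 0×1966 + 163
1966 = 12×163 + 10
163 = 16×10 + 3
10 = 3×3 + 1
3 = 3×1 + 0  (stop)
So 163/1966 = [0; 12, 16, 3, 3].

[0; 12, 16, 3, 3]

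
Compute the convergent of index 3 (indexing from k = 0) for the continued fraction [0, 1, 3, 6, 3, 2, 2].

19/25

Using pₖ = aₖpₖ₋₁ + pₖ₋₂, qₖ = aₖqₖ₋₁ + qₖ₋₂ (with p₋₁=1, p₋₂=0, q₋₁=0, q₋₂=1):
  k=0: a=0, p=0, q=1
  k=1: a=1, p=1, q=1
  k=2: a=3, p=3, q=4
  k=3: a=6, p=19, q=25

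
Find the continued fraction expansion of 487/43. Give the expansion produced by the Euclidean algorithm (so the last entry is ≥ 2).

487 = 11×43 + 14
43 = 3×14 + 1
14 = 14×1 + 0  (stop)
So 487/43 = [11; 3, 14].

[11; 3, 14]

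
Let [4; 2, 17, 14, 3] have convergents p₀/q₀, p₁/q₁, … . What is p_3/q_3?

Using pₖ = aₖpₖ₋₁ + pₖ₋₂, qₖ = aₖqₖ₋₁ + qₖ₋₂ (with p₋₁=1, p₋₂=0, q₋₁=0, q₋₂=1):
  k=0: a=4, p=4, q=1
  k=1: a=2, p=9, q=2
  k=2: a=17, p=157, q=35
  k=3: a=14, p=2207, q=492

2207/492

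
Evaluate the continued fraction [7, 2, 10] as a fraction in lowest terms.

Fold from the inside: start with 10/1.
  2 + 1/10 = 21/10
  7 + 10/21 = 157/21

157/21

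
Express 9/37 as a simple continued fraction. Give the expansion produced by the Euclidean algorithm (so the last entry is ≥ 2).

[0; 4, 9]

9 = 0×37 + 9
37 = 4×9 + 1
9 = 9×1 + 0  (stop)
So 9/37 = [0; 4, 9].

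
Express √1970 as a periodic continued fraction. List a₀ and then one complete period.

[44; 2, 1, 1, 2, 88]

a₀ = ⌊√1970⌋ = 44.
With m₀=0, d₀=1 and mₖ₊₁ = dₖaₖ − mₖ, dₖ₊₁ = (n − mₖ₊₁²)/dₖ, aₖ₊₁ = ⌊(a₀+mₖ₊₁)/dₖ₊₁⌋:
  k=1: m=44, d=34, a=2
  k=2: m=24, d=41, a=1
  k=3: m=17, d=41, a=1
  k=4: m=24, d=34, a=2
  k=5: m=44, d=1, a=88
d=1 and a=2a₀=88 at k=5, so the next step gives (m, d) = (44, 34) again — its k=1 value — and the period has length 5.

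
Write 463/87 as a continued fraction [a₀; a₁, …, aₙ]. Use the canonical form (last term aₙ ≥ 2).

[5; 3, 9, 3]

463 = 5·87 + 28
87 = 3·28 + 3
28 = 9·3 + 1
3 = 3·1 + 0  (stop)
So 463/87 = [5; 3, 9, 3].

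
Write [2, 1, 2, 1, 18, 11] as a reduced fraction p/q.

2277/829

Using pₖ = aₖpₖ₋₁ + pₖ₋₂ and qₖ = aₖqₖ₋₁ + qₖ₋₂:
  k=0: a=2, p=2, q=1
  k=1: a=1, p=3, q=1
  k=2: a=2, p=8, q=3
  k=3: a=1, p=11, q=4
  k=4: a=18, p=206, q=75
  k=5: a=11, p=2277, q=829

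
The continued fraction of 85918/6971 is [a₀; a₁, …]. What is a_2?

85918 = 12·6971 + 2266   →  a_0 = 12
6971 = 3·2266 + 173   →  a_1 = 3
2266 = 13·173 + 17   →  a_2 = 13

13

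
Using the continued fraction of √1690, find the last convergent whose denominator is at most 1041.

√1690 = [41; 9, 8, 9, 82, …] (period length 4).
Convergents:
  p_0/q_0 = 41/1
  p_1/q_1 = 370/9
  p_2/q_2 = 3001/73
  p_3/q_3 = 27379/666
  p_4/q_4 = 2248079/54685
q_3 = 666 ≤ 1041 < 54685 = q_4, so the answer is 27379/666.

27379/666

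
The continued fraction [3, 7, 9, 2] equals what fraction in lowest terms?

424/135

Fold from the inside: start with 2/1.
  9 + 1/2 = 19/2
  7 + 2/19 = 135/19
  3 + 19/135 = 424/135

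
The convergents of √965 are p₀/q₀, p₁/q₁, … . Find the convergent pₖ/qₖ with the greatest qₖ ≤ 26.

√965 = [31; 15, 1, 1, 15, 62, …] (period length 5).
Convergents:
  p_0/q_0 = 31/1
  p_1/q_1 = 466/15
  p_2/q_2 = 497/16
  p_3/q_3 = 963/31
q_2 = 16 ≤ 26 < 31 = q_3, so the answer is 497/16.

497/16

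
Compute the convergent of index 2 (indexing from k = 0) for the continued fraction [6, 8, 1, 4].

55/9

Using pₖ = aₖpₖ₋₁ + pₖ₋₂, qₖ = aₖqₖ₋₁ + qₖ₋₂ (with p₋₁=1, p₋₂=0, q₋₁=0, q₋₂=1):
  k=0: a=6, p=6, q=1
  k=1: a=8, p=49, q=8
  k=2: a=1, p=55, q=9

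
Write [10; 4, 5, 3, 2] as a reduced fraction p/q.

1587/155

Using pₖ = aₖpₖ₋₁ + pₖ₋₂ and qₖ = aₖqₖ₋₁ + qₖ₋₂:
  k=0: a=10, p=10, q=1
  k=1: a=4, p=41, q=4
  k=2: a=5, p=215, q=21
  k=3: a=3, p=686, q=67
  k=4: a=2, p=1587, q=155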